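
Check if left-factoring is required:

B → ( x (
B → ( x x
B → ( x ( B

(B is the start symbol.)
Left-factoring is needed when two productions for the same non-terminal
share a common prefix on the right-hand side.

Productions for B:
  B → ( x (
  B → ( x x
  B → ( x ( B

Found common prefix '( x' in productions for B

Answer: Yes, B has productions with common prefix '( x'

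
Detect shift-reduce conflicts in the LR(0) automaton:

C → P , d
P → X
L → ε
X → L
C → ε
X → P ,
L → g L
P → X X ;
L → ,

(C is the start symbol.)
A shift-reduce conflict occurs when an LR(0) state has both:
  - a complete (reduce) item [A → α .] (dot at the end), and
  - a shift item [B → β . c γ] (dot before a terminal).

Augment with C' → C and build the canonical LR(0) collection (I0 = CLOSURE({[C' → . C]}), then GOTO on every symbol after a dot until no new states appear). It has 14 states:
  I0: { [C → . P , d], [C → .], [C' → . C], [L → . ,], [L → . g L], [L → .], [P → . X X ;], [P → . X], [X → . L], [X → . P ,] }  — shift, 2 reduces
  I1: { [L → , .] }  — reduce
  I2: { [C' → C .] }  — accept
  I3: { [X → L .] }  — reduce
  I4: { [C → P . , d], [X → P . ,] }  — shift
  I5: { [L → . ,], [L → . g L], [L → .], [P → . X X ;], [P → . X], [P → X . X ;], [P → X .], [X → . L], [X → . P ,] }  — shift, 2 reduces
  I6: { [L → . ,], [L → . g L], [L → .], [L → g . L] }  — shift, reduce
  I7: { [L → g L .] }  — reduce
  I8: { [X → P . ,] }  — shift
  I9: { [L → . ,], [L → . g L], [L → .], [P → . X X ;], [P → . X], [P → X . X ;], [P → X .], [P → X X . ;], [X → . L], [X → . P ,] }  — shift, 2 reduces
  I10: { [P → X X ; .] }  — reduce
  I11: { [X → P , .] }  — reduce
  I12: { [C → P , . d], [X → P , .] }  — shift, reduce
  I13: { [C → P , d .] }  — reduce

I0 contains reduce items [C → .], [L → .] and shift items [L → . ,], [L → . g L] — shift-reduce conflict.
I5 contains reduce items [L → .], [P → X .] and shift items [L → . ,], [L → . g L] — shift-reduce conflict.
I6 contains reduce item [L → .] and shift items [L → . ,], [L → . g L] — shift-reduce conflict.
I9 contains reduce items [L → .], [P → X .] and shift items [L → . ,], [L → . g L], [P → X X . ;] — shift-reduce conflict.
I12 contains reduce item [X → P , .] and shift item [C → P , . d] — shift-reduce conflict.

Answer: Yes — I0: [C → .] vs [L → . ,]; I5: [L → .] vs [L → . ,]; I6: [L → .] vs [L → . ,]; I9: [L → .] vs [L → . ,]; I12: [X → P , .] vs [C → P , . d]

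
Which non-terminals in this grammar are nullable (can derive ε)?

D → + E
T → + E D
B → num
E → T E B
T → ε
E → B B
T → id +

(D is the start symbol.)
{ 'T' }

A non-terminal is nullable if it can derive ε (the empty string): either it has an ε-production, or it has a production whose right-hand side consists entirely of nullable non-terminals.

ε-productions: T → ε
So T is immediately nullable.
No further non-terminal can be added: every production for the remaining non-terminals contains a terminal or a non-nullable non-terminal.
Nullable = { 'T' }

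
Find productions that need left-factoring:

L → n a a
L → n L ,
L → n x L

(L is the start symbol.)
Yes, L has productions with common prefix 'n'

Left-factoring is needed when two productions for the same non-terminal
share a common prefix on the right-hand side.

Productions for L:
  L → n a a
  L → n L ,
  L → n x L

Found common prefix 'n' in productions for L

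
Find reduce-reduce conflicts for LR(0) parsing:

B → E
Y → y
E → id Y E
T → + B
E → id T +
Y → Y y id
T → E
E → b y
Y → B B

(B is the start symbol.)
A reduce-reduce conflict occurs when an LR(0) state has two complete items [A → α .] and [B → β .] — both call for a reduction, and with no lookahead the parser cannot choose between them.

Augment with B' → B and build the canonical LR(0) collection (I0 = CLOSURE({[B' → . B]}), then GOTO on every symbol after a dot until no new states appear). It has 18 states:
  I0: { [B → . E], [B' → . B], [E → . b y], [E → . id T +], [E → . id Y E] }  — shift
  I1: { [B' → B .] }  — accept
  I2: { [B → E .] }  — reduce
  I3: { [E → b . y] }  — shift
  I4: { [B → . E], [E → . b y], [E → . id T +], [E → . id Y E], [E → id . T +], [E → id . Y E], [T → . + B], [T → . E], [Y → . B B], [Y → . Y y id], [Y → . y] }  — shift
  I5: { [B → . E], [E → . b y], [E → . id T +], [E → . id Y E], [T → + . B] }  — shift
  I6: { [B → . E], [E → . b y], [E → . id T +], [E → . id Y E], [Y → B . B] }  — shift
  I7: { [B → E .], [T → E .] }  — 2 reduces
  I8: { [E → id T . +] }  — shift
  I9: { [E → . b y], [E → . id T +], [E → . id Y E], [E → id Y . E], [Y → Y . y id] }  — shift
  I10: { [Y → y .] }  — reduce
  I11: { [E → id Y E .] }  — reduce
  I12: { [Y → Y y . id] }  — shift
  I13: { [Y → Y y id .] }  — reduce
  I14: { [E → id T + .] }  — reduce
  I15: { [Y → B B .] }  — reduce
  I16: { [T → + B .] }  — reduce
  I17: { [E → b y .] }  — reduce

I7 contains complete items [B → E .], [T → E .] — reduce-reduce conflict.

Answer: Yes — I7: [B → E .] vs [T → E .]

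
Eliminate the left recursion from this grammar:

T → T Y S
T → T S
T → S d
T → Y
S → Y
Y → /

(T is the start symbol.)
T → S d T'
T → Y T'
T' → Y S T'
T' → S T'
T' → ε
S → Y
Y → /

T is directly left-recursive. The standard transformation for
  A → A α₁ | ... | A α_m | β₁ | ... | β_n
is
  A  → β₁ A' | ... | β_n A'
  A' → α₁ A' | ... | α_m A' | ε

T → S d becomes T → S d T'
T → Y becomes T → Y T'
T → T Y S becomes T' → Y S T'
T → T S becomes T' → S T'
Add T' → ε

Productions for other non-terminals are unchanged:
  S → Y
  Y → /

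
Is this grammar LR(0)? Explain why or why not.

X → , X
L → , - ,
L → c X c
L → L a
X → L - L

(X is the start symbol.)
Augment with X' → X and build the canonical LR(0) collection (I0 = CLOSURE({[X' → . X]}), then GOTO on every symbol after a dot until no new states appear). It has 14 states:
  I0: { [L → . , - ,], [L → . L a], [L → . c X c], [X → . , X], [X → . L - L], [X' → . X] }  — shift
  I1: { [L → , . - ,], [L → . , - ,], [L → . L a], [L → . c X c], [X → , . X], [X → . , X], [X → . L - L] }  — shift
  I2: { [L → L . a], [X → L . - L] }  — shift
  I3: { [X' → X .] }  — accept
  I4: { [L → . , - ,], [L → . L a], [L → . c X c], [L → c . X c], [X → . , X], [X → . L - L] }  — shift
  I5: { [L → c X . c] }  — shift
  I6: { [L → c X c .] }  — reduce
  I7: { [L → . , - ,], [L → . L a], [L → . c X c], [X → L - . L] }  — shift
  I8: { [L → L a .] }  — reduce
  I9: { [L → , . - ,] }  — shift
  I10: { [L → L . a], [X → L - L .] }  — shift, reduce
  I11: { [L → , - . ,] }  — shift
  I12: { [L → , - , .] }  — reduce
  I13: { [X → , X .] }  — reduce

Conflict in state I10:
  Shift-reduce conflict between [X → L - L .] and [L → L . a]
So the grammar is NOT LR(0).

Answer: No. Shift-reduce conflict between [X → L - L .] and [L → L . a]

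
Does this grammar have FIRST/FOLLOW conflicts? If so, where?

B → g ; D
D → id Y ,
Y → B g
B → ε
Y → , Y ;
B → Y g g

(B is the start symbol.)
Yes. B → g ';' D with FOLLOW(B) on { 'g' }; B → Y g g with FOLLOW(B) on { 'g' }

A FIRST/FOLLOW conflict occurs when a non-terminal N has a nullable alternative N → β (β ⇒* ε) and another alternative N → α with FIRST(α) ∩ FOLLOW(N) ≠ ∅: on such a lookahead the parser cannot decide between expanding α and letting N vanish via β.

Nullable non-terminals: B.
FIRST sets used below: FIRST(Y) = { ',', 'g' }

B: nullable alternative(s) B → ε; FOLLOW(B) = { $, 'g' }
  B → g ; D: FIRST \ {ε} = { 'g' } — overlaps FOLLOW(B) on { 'g' }: CONFLICT
  B → ε: FIRST \ {ε} = { } — this is the only nullable alternative, skip
  B → Y g g: FIRST \ {ε} = { ',', 'g' } — overlaps FOLLOW(B) on { 'g' }: CONFLICT

D, Y have no nullable alternative, so no FIRST/FOLLOW check is needed there.

So the grammar has 2 FIRST/FOLLOW conflicts (marked CONFLICT above).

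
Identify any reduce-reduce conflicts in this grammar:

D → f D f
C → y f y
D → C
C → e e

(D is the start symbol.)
A reduce-reduce conflict occurs when an LR(0) state has two complete items [A → α .] and [B → β .] — both call for a reduction, and with no lookahead the parser cannot choose between them.

Augment with D' → D and build the canonical LR(0) collection (I0 = CLOSURE({[D' → . D]}), then GOTO on every symbol after a dot until no new states appear). It has 11 states:
  I0: { [C → . e e], [C → . y f y], [D → . C], [D → . f D f], [D' → . D] }  — shift
  I1: { [D → C .] }  — reduce
  I2: { [D' → D .] }  — accept
  I3: { [C → e . e] }  — shift
  I4: { [C → . e e], [C → . y f y], [D → . C], [D → . f D f], [D → f . D f] }  — shift
  I5: { [C → y . f y] }  — shift
  I6: { [C → y f . y] }  — shift
  I7: { [C → y f y .] }  — reduce
  I8: { [D → f D . f] }  — shift
  I9: { [D → f D f .] }  — reduce
  I10: { [C → e e .] }  — reduce

No state contains more than one complete item.

Answer: No reduce-reduce conflicts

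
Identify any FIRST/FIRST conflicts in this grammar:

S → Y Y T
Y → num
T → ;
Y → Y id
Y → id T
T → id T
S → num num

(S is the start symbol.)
Yes. S → Y Y T / S → num num on { 'num' }; Y → num / Y → Y id on { 'num' }; Y → Y id / Y → id T on { 'id' }

A FIRST/FIRST conflict occurs when two productions N → α and N → β for the same non-terminal have FIRST(α) ∩ FIRST(β) ≠ ∅ (with ε ∈ FIRST of a nullable right-hand side, so two nullable alternatives also conflict).

FIRST sets of the non-terminals at (or reachable through a nullable prefix from) the front of some alternative:
  FIRST(Y) = { 'id', 'num' }

Productions for S:
  S → Y Y T: FIRST = { 'id', 'num' }
  S → num num: FIRST = { 'num' }
Productions for Y:
  Y → num: FIRST = { 'num' }
  Y → Y id: FIRST = { 'id', 'num' }
  Y → id T: FIRST = { 'id' }
Productions for T:
  T → ;: FIRST = { ';' }
  T → id T: FIRST = { 'id' }

Conflict for S: S → Y Y T and S → num num
  Overlap: { 'num' }
Conflict for Y: Y → num and Y → Y id
  Overlap: { 'num' }
Conflict for Y: Y → Y id and Y → id T
  Overlap: { 'id' }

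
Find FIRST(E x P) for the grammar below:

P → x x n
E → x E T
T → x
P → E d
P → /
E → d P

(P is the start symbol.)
FIRST sets of the non-terminals involved (from the grammar, by fixed-point iteration):
  FIRST(E) = { 'd', 'x' }

To compute FIRST(E x P), process the symbols left to right:
Symbol E is a non-terminal. Add FIRST(E) \ {ε} = { 'd', 'x' }
E is not nullable (ε ∉ FIRST(E)), so stop here.
FIRST(E x P) = { 'd', 'x' }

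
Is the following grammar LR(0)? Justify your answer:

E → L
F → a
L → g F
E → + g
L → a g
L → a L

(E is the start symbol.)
No. Shift-reduce conflict between [L → a g .] and [F → . a]

A grammar is LR(0) if no state in the canonical LR(0) collection has:
  - both a shift item (dot before a terminal) and a complete item (shift-reduce conflict), or
  - two or more complete items (reduce-reduce conflict; the accept item [E' → E .] counts as a complete item here).

Augment with E' → E and build the canonical LR(0) collection (I0 = CLOSURE({[E' → . E]}), then GOTO on every symbol after a dot until no new states appear). It has 11 states:
  I0: { [E → . + g], [E → . L], [E' → . E], [L → . a L], [L → . a g], [L → . g F] }  — shift
  I1: { [E → + . g] }  — shift
  I2: { [E' → E .] }  — accept
  I3: { [E → L .] }  — reduce
  I4: { [L → . a L], [L → . a g], [L → . g F], [L → a . L], [L → a . g] }  — shift
  I5: { [F → . a], [L → g . F] }  — shift
  I6: { [L → g F .] }  — reduce
  I7: { [F → a .] }  — reduce
  I8: { [L → a L .] }  — reduce
  I9: { [F → . a], [L → a g .], [L → g . F] }  — shift, reduce
  I10: { [E → + g .] }  — reduce

Conflict in state I9:
  Shift-reduce conflict between [L → a g .] and [F → . a]
So the grammar is NOT LR(0).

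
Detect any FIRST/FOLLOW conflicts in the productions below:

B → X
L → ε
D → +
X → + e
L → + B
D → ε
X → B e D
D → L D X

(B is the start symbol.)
Yes. L → '+' B with FOLLOW(L) on { '+' }; D → '+' with FOLLOW(D) on { '+' }; D → L D X with FOLLOW(D) on { '+' }

Nullable non-terminals: D, L.
FIRST sets used below: FIRST(L) = { '+', ε }, FIRST(D) = { '+', ε }, FIRST(X) = { '+' }

D: nullable alternative(s) D → ε; FOLLOW(D) = { $, '+', 'e' }
  D → +: FIRST \ {ε} = { '+' } — overlaps FOLLOW(D) on { '+' }: CONFLICT
  D → ε: FIRST \ {ε} = { } — this is the only nullable alternative, skip
  D → L D X: FIRST \ {ε} = { '+' } — overlaps FOLLOW(D) on { '+' }: CONFLICT

L: nullable alternative(s) L → ε; FOLLOW(L) = { '+' }
  L → ε: FIRST \ {ε} = { } — this is the only nullable alternative, skip
  L → + B: FIRST \ {ε} = { '+' } — overlaps FOLLOW(L) on { '+' }: CONFLICT

B, X have no nullable alternative, so no FIRST/FOLLOW check is needed there.

So the grammar has 3 FIRST/FOLLOW conflicts (marked CONFLICT above).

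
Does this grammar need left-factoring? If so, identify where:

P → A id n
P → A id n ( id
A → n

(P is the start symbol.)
Yes, P has productions with common prefix 'A id n'

Left-factoring is needed when two productions for the same non-terminal
share a common prefix on the right-hand side.

Productions for P:
  P → A id n
  P → A id n ( id

Found common prefix 'A id n' in productions for P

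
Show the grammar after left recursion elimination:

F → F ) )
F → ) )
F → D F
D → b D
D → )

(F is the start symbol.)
F is directly left-recursive. The standard transformation for
  A → A α₁ | ... | A α_m | β₁ | ... | β_n
is
  A  → β₁ A' | ... | β_n A'
  A' → α₁ A' | ... | α_m A' | ε

F → ) ) becomes F → ) ) F'
F → D F becomes F → D F F'
F → F ) ) becomes F' → ) ) F'
Add F' → ε

Productions for other non-terminals are unchanged:
  D → b D
  D → )

Resulting grammar:
F → ) ) F'
F → D F F'
F' → ) ) F'
F' → ε
D → b D
D → )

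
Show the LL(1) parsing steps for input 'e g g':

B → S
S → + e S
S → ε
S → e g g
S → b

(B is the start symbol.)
Stack is shown with the top on the left.

Stack    Input    Action
------------------------
B $      e g g $  output B → S
S $      e g g $  output S → e g g
e g g $  e g g $  match 'e'
g g $    g g $    match 'g'
g $      g $      match 'g'
$        $        accept

The string is accepted.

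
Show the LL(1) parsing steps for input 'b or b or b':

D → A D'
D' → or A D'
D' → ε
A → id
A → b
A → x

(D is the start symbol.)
LL(1) parsing maintains a stack (initially the start symbol over $) and the input. At each step: if the stack top is a terminal, match it against the current input token; if it is a non-terminal N, replace it with the RHS of M[N, lookahead] (the unique production whose predict set contains the lookahead).

Stack is shown with the top on the left.

Stack      Input          Action
--------------------------------
D $        b or b or b $  output D → A D'
A D' $     b or b or b $  output A → b
b D' $     b or b or b $  match 'b'
D' $       or b or b $    output D' → or A D'
or A D' $  or b or b $    match 'or'
A D' $     b or b $       output A → b
b D' $     b or b $       match 'b'
D' $       or b $         output D' → or A D'
or A D' $  or b $         match 'or'
A D' $     b $            output A → b
b D' $     b $            match 'b'
D' $       $              output D' → ε
$          $              accept

The string is accepted.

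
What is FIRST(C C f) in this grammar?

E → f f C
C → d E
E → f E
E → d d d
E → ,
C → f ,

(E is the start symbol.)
{ 'd', 'f' }

FIRST sets of the non-terminals involved (from the grammar, by fixed-point iteration):
  FIRST(C) = { 'd', 'f' }

To compute FIRST(C C f), process the symbols left to right:
Symbol C is a non-terminal. Add FIRST(C) \ {ε} = { 'd', 'f' }
C is not nullable (ε ∉ FIRST(C)), so stop here.
FIRST(C C f) = { 'd', 'f' }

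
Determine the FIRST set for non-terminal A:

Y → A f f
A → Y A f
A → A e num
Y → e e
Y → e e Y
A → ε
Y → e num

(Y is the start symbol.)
FIRST sets of the other non-terminals involved (by the same procedure, iterated to a fixed point):
  FIRST(Y) = { 'e', 'f' }

From A → Y A f:
  - Y is a non-terminal: add FIRST(Y) \ {ε} = { 'e', 'f' }
    Y is not nullable, so stop
From A → A e num:
  - A is the symbol being defined: contributes nothing new
    A is nullable, so continue to the next symbol
  - e is a terminal: add 'e' and stop
From A → ε:
  - ε-production, so ε ∈ FIRST(A)

Collecting: FIRST(A) = { 'e', 'f', ε }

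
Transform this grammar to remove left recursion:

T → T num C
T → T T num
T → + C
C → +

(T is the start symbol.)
T → + C T'
T' → num C T'
T' → T num T'
T' → ε
C → +

T is directly left-recursive. The standard transformation for
  A → A α₁ | ... | A α_m | β₁ | ... | β_n
is
  A  → β₁ A' | ... | β_n A'
  A' → α₁ A' | ... | α_m A' | ε

T → + C becomes T → + C T'
T → T num C becomes T' → num C T'
T → T T num becomes T' → T num T'
Add T' → ε

Productions for other non-terminals are unchanged:
  C → +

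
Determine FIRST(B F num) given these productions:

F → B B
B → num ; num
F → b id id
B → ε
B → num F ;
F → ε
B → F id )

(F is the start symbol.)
{ 'b', 'id', 'num' }

FIRST sets of the non-terminals involved (from the grammar, by fixed-point iteration):
  FIRST(B) = { 'b', 'id', 'num', ε }
  FIRST(F) = { 'b', 'id', 'num', ε }

To compute FIRST(B F num), process the symbols left to right:
Symbol B is a non-terminal. Add FIRST(B) \ {ε} = { 'b', 'id', 'num' }
B is nullable (ε ∈ FIRST(B)), continue to the next symbol.
Symbol F is a non-terminal. Add FIRST(F) \ {ε} = { 'b', 'id', 'num' }
F is nullable (ε ∈ FIRST(F)), continue to the next symbol.
Symbol num is a terminal. Add 'num' and stop.
FIRST(B F num) = { 'b', 'id', 'num' }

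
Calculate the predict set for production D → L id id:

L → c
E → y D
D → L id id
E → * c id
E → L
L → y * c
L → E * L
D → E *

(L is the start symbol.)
{ '*', 'c', 'y' }

PREDICT(D → L id id) = (FIRST(RHS) \ {ε}) ∪ (FOLLOW(D) if ε ∈ FIRST(RHS), i.e. RHS ⇒* ε)
FIRST(L) = { '*', 'c', 'y' }
FIRST(L id id) = { '*', 'c', 'y' }
ε ∉ FIRST(L id id), so FOLLOW(D) is not added.
PREDICT(D → L id id) = { '*', 'c', 'y' }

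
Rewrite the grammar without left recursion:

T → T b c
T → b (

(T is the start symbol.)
T → b ( T'
T' → b c T'
T' → ε

T is directly left-recursive. The standard transformation for
  A → A α₁ | ... | A α_m | β₁ | ... | β_n
is
  A  → β₁ A' | ... | β_n A'
  A' → α₁ A' | ... | α_m A' | ε

T → b ( becomes T → b ( T'
T → T b c becomes T' → b c T'
Add T' → ε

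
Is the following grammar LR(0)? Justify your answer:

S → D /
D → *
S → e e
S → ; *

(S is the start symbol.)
Yes, the grammar is LR(0)

Augment with S' → S and build the canonical LR(0) collection (I0 = CLOSURE({[S' → . S]}), then GOTO on every symbol after a dot until no new states appear). It has 9 states:
  I0: { [D → . *], [S → . ; *], [S → . D /], [S → . e e], [S' → . S] }  — shift
  I1: { [D → * .] }  — reduce
  I2: { [S → ; . *] }  — shift
  I3: { [S → D . /] }  — shift
  I4: { [S' → S .] }  — accept
  I5: { [S → e . e] }  — shift
  I6: { [S → e e .] }  — reduce
  I7: { [S → D / .] }  — reduce
  I8: { [S → ; * .] }  — reduce

Every state is either a pure shift/goto state or contains exactly one complete item and nothing to shift — no conflicts. The grammar is LR(0).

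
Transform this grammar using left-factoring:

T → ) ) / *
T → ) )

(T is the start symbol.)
T → ) ) T'
T' → / *
T' → ε

Left-factoring transforms A → αβ₁ | αβ₂ into A → αA' and A' → β₁ | β₂
(α is the longest common prefix among the alternatives). Repeat until
no nonterminal has two alternatives with a common prefix.

Round 1: T has alternatives sharing prefix ') )'. Introduce T': T → ) ) T'
  Add: T' → / *
  Add: T' → ε

No remaining common prefixes — done.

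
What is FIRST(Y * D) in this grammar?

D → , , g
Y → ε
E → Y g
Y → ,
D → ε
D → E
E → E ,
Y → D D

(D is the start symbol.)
{ '*', ',', 'g' }

FIRST sets of the non-terminals involved (from the grammar, by fixed-point iteration):
  FIRST(Y) = { ',', 'g', ε }

To compute FIRST(Y * D), process the symbols left to right:
Symbol Y is a non-terminal. Add FIRST(Y) \ {ε} = { ',', 'g' }
Y is nullable (ε ∈ FIRST(Y)), continue to the next symbol.
Symbol * is a terminal. Add '*' and stop.
FIRST(Y * D) = { '*', ',', 'g' }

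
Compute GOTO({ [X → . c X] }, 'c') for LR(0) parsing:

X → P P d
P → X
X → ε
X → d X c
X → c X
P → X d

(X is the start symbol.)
GOTO(I, 'c') = CLOSURE({ [A → αX.β] : [A → α.Xβ] ∈ I, X = 'c' })

Items with dot before 'c', with the dot advanced:
  [X → . c X] → [X → c . X]
Closure of the advanced items:
  [X → c . X] has the dot before X: add [X → . P P d], [X → .], [X → . d X c], [X → . c X]
  [X → . P P d] has the dot before P: add [P → . X], [P → . X d]

GOTO = { [P → . X d], [P → . X], [X → . P P d], [X → . c X], [X → . d X c], [X → .], [X → c . X] }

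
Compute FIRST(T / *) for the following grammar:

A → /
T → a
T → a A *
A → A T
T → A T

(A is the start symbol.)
FIRST sets of the non-terminals involved (from the grammar, by fixed-point iteration):
  FIRST(T) = { '/', 'a' }

To compute FIRST(T / *), process the symbols left to right:
Symbol T is a non-terminal. Add FIRST(T) \ {ε} = { '/', 'a' }
T is not nullable (ε ∉ FIRST(T)), so stop here.
FIRST(T / *) = { '/', 'a' }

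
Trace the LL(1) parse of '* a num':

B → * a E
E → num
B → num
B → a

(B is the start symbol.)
LL(1) parsing maintains a stack (initially the start symbol over $) and the input. At each step: if the stack top is a terminal, match it against the current input token; if it is a non-terminal N, replace it with the RHS of M[N, lookahead] (the unique production whose predict set contains the lookahead).

Stack is shown with the top on the left.

Stack    Input      Action
--------------------------
B $      * a num $  output B → * a E
* a E $  * a num $  match '*'
a E $    a num $    match 'a'
E $      num $      output E → num
num $    num $      match 'num'
$        $          accept

The string is accepted.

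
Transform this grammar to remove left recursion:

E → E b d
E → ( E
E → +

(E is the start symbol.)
E → ( E E'
E → + E'
E' → b d E'
E' → ε

E is directly left-recursive. The standard transformation for
  A → A α₁ | ... | A α_m | β₁ | ... | β_n
is
  A  → β₁ A' | ... | β_n A'
  A' → α₁ A' | ... | α_m A' | ε

E → ( E becomes E → ( E E'
E → + becomes E → + E'
E → E b d becomes E' → b d E'
Add E' → ε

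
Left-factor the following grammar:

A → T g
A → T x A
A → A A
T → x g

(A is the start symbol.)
A → T A'
A' → g
A' → x A
A → A A
T → x g

Left-factoring transforms A → αβ₁ | αβ₂ into A → αA' and A' → β₁ | β₂
(α is the longest common prefix among the alternatives). Repeat until
no nonterminal has two alternatives with a common prefix.

Round 1: A has alternatives sharing prefix 'T'. Introduce A': A → T A'
  Add: A' → g
  Add: A' → x A

No remaining common prefixes — done.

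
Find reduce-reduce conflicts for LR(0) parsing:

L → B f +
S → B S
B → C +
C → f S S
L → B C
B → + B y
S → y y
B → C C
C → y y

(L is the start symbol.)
Yes — I11: [C → y y .] vs [S → y y .]

A reduce-reduce conflict occurs when an LR(0) state has two complete items [A → α .] and [B → β .] — both call for a reduction, and with no lookahead the parser cannot choose between them.

Augment with L' → L and build the canonical LR(0) collection (I0 = CLOSURE({[L' → . L]}), then GOTO on every symbol after a dot until no new states appear). It has 21 states:
  I0: { [B → . + B y], [B → . C +], [B → . C C], [C → . f S S], [C → . y y], [L → . B C], [L → . B f +], [L' → . L] }  — shift
  I1: { [B → + . B y], [B → . + B y], [B → . C +], [B → . C C], [C → . f S S], [C → . y y] }  — shift
  I2: { [C → . f S S], [C → . y y], [L → B . C], [L → B . f +] }  — shift
  I3: { [B → C . +], [B → C . C], [C → . f S S], [C → . y y] }  — shift
  I4: { [L' → L .] }  — accept
  I5: { [B → . + B y], [B → . C +], [B → . C C], [C → . f S S], [C → . y y], [C → f . S S], [S → . B S], [S → . y y] }  — shift
  I6: { [C → y . y] }  — shift
  I7: { [C → y y .] }  — reduce
  I8: { [B → . + B y], [B → . C +], [B → . C C], [C → . f S S], [C → . y y], [S → . B S], [S → . y y], [S → B . S] }  — shift
  I9: { [B → . + B y], [B → . C +], [B → . C C], [C → . f S S], [C → . y y], [C → f S . S], [S → . B S], [S → . y y] }  — shift
  I10: { [C → y . y], [S → y . y] }  — shift
  I11: { [C → y y .], [S → y y .] }  — 2 reduces
  I12: { [C → f S S .] }  — reduce
  I13: { [S → B S .] }  — reduce
  I14: { [B → C + .] }  — reduce
  I15: { [B → C C .] }  — reduce
  I16: { [L → B C .] }  — reduce
  I17: { [B → . + B y], [B → . C +], [B → . C C], [C → . f S S], [C → . y y], [C → f . S S], [L → B f . +], [S → . B S], [S → . y y] }  — shift
  I18: { [B → + . B y], [B → . + B y], [B → . C +], [B → . C C], [C → . f S S], [C → . y y], [L → B f + .] }  — shift, reduce
  I19: { [B → + B . y] }  — shift
  I20: { [B → + B y .] }  — reduce

I11 contains complete items [C → y y .], [S → y y .] — reduce-reduce conflict.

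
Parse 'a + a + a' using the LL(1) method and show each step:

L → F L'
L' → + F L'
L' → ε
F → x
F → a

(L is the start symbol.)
LL(1) parsing maintains a stack (initially the start symbol over $) and the input. At each step: if the stack top is a terminal, match it against the current input token; if it is a non-terminal N, replace it with the RHS of M[N, lookahead] (the unique production whose predict set contains the lookahead).

Stack is shown with the top on the left.

Stack     Input        Action
-----------------------------
L $       a + a + a $  output L → F L'
F L' $    a + a + a $  output F → a
a L' $    a + a + a $  match 'a'
L' $      + a + a $    output L' → + F L'
+ F L' $  + a + a $    match '+'
F L' $    a + a $      output F → a
a L' $    a + a $      match 'a'
L' $      + a $        output L' → + F L'
+ F L' $  + a $        match '+'
F L' $    a $          output F → a
a L' $    a $          match 'a'
L' $      $            output L' → ε
$         $            accept

The string is accepted.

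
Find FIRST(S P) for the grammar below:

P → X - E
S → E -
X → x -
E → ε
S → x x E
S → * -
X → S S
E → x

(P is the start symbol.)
{ '*', '-', 'x' }

FIRST sets of the non-terminals involved (from the grammar, by fixed-point iteration):
  FIRST(S) = { '*', '-', 'x' }

To compute FIRST(S P), process the symbols left to right:
Symbol S is a non-terminal. Add FIRST(S) \ {ε} = { '*', '-', 'x' }
S is not nullable (ε ∉ FIRST(S)), so stop here.
FIRST(S P) = { '*', '-', 'x' }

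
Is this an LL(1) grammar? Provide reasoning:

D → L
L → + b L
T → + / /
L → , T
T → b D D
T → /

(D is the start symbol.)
Yes, the grammar is LL(1).

For L:
  PREDICT(L → '+' b L) = { '+' }
  PREDICT(L → ',' T) = { ',' }
For T:
  PREDICT(T → '+' '/' '/') = { '+' }
  PREDICT(T → b D D) = { 'b' }
  PREDICT(T → '/') = { '/' }
D has a single production, so nothing to check there.

All predict sets are disjoint. The grammar IS LL(1).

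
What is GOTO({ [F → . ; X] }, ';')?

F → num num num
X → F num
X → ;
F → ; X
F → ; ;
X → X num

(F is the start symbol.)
GOTO(I, ';') = CLOSURE({ [A → αX.β] : [A → α.Xβ] ∈ I, X = ';' })

Items with dot before ';', with the dot advanced:
  [F → . ; X] → [F → ; . X]
Closure of the advanced items:
  [F → ; . X] has the dot before X: add [X → . F num], [X → . ;], [X → . X num]
  [X → . F num] has the dot before F: add [F → . num num num], [F → . ; X], [F → . ; ;]

GOTO = { [F → . ; ;], [F → . ; X], [F → . num num num], [F → ; . X], [X → . ;], [X → . F num], [X → . X num] }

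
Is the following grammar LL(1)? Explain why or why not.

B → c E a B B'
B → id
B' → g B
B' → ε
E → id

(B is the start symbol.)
A grammar is LL(1) if for each non-terminal N with multiple productions, the predict sets of those productions are pairwise disjoint, where PREDICT(N → α) = (FIRST(α) \ {ε}) ∪ (FOLLOW(N) if α ⇒* ε).

Relevant sets:
  FOLLOW(B') = { $, 'g' }

For B:
  PREDICT(B → c E a B B') = { 'c' }
  PREDICT(B → id) = { 'id' }
For B':
  PREDICT(B' → g B) = { 'g' }
  PREDICT(B' → ε) = { $, 'g' }
E has a single production, so nothing to check there.

Conflict found: Predict set conflict for B': { 'g' }
The grammar is NOT LL(1).

Answer: No. Predict set conflict for B': { 'g' }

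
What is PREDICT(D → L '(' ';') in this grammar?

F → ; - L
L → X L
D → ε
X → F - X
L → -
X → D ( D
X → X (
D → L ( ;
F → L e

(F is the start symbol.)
{ '(', '-', ';' }

PREDICT(D → L '(' ';') = (FIRST(RHS) \ {ε}) ∪ (FOLLOW(D) if ε ∈ FIRST(RHS), i.e. RHS ⇒* ε)
FIRST(L) = { '(', '-', ';' }
FIRST(L '(' ';') = { '(', '-', ';' }
ε ∉ FIRST(L '(' ';'), so FOLLOW(D) is not added.
PREDICT(D → L '(' ';') = { '(', '-', ';' }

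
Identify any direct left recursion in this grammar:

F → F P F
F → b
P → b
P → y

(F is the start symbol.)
Direct left recursion occurs when N → N α for some non-terminal N (the right-hand side begins with the left-hand side itself).

F → F P F: LEFT RECURSIVE (starts with F)
F → b: starts with b
P → b: starts with b
P → y: starts with y

The grammar has direct left recursion on: F.

Answer: Yes, F is left-recursive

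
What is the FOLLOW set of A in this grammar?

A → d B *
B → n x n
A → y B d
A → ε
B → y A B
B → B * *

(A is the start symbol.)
To compute FOLLOW(A), find every occurrence of A on a right-hand side N → α A β: add FIRST(β) \ {ε}, and if β is empty or nullable also add FOLLOW(N). Iterate to a fixed point.

A is the start symbol, so $ ∈ FOLLOW(A).
In B → y A B: A is followed by B, add FIRST(B) \ {ε} = { 'n', 'y' }

Taking the union: FOLLOW(A) = { $, 'n', 'y' }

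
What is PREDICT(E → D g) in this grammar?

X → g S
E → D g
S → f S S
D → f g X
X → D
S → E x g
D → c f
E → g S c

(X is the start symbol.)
{ 'c', 'f' }

PREDICT(E → D g) = (FIRST(RHS) \ {ε}) ∪ (FOLLOW(E) if ε ∈ FIRST(RHS), i.e. RHS ⇒* ε)
FIRST(D) = { 'c', 'f' }
FIRST(D g) = { 'c', 'f' }
ε ∉ FIRST(D g), so FOLLOW(E) is not added.
PREDICT(E → D g) = { 'c', 'f' }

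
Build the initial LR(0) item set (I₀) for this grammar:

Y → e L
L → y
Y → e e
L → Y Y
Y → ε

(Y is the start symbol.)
{ [Y → . e L], [Y → . e e], [Y → .], [Y' → . Y] }

First, augment the grammar with Y' → Y
I₀ = CLOSURE({ [Y' → . Y] }):
  [Y' → . Y] has the dot before Y: add [Y → . e L], [Y → . e e], [Y → .]
No further items can be added.

I₀ = { [Y → . e L], [Y → . e e], [Y → .], [Y' → . Y] }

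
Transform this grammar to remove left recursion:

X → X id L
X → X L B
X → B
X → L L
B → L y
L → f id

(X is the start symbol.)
X is directly left-recursive. The standard transformation for
  A → A α₁ | ... | A α_m | β₁ | ... | β_n
is
  A  → β₁ A' | ... | β_n A'
  A' → α₁ A' | ... | α_m A' | ε

X → B becomes X → B X'
X → L L becomes X → L L X'
X → X id L becomes X' → id L X'
X → X L B becomes X' → L B X'
Add X' → ε

Productions for other non-terminals are unchanged:
  B → L y
  L → f id

Resulting grammar:
X → B X'
X → L L X'
X' → id L X'
X' → L B X'
X' → ε
B → L y
L → f id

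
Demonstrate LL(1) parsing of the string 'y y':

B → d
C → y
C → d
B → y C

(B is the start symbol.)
Stack is shown with the top on the left.

Stack  Input  Action
--------------------
B $    y y $  output B → y C
y C $  y y $  match 'y'
C $    y $    output C → y
y $    y $    match 'y'
$      $      accept

The string is accepted.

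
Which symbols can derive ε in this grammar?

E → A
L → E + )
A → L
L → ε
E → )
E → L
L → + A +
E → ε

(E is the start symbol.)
A non-terminal is nullable if it can derive ε (the empty string): either it has an ε-production, or it has a production whose right-hand side consists entirely of nullable non-terminals.

ε-productions: L → ε, E → ε
So L, E are immediately nullable.
A → L: every symbol on the right is nullable, so A is nullable too.
Every non-terminal is now nullable.
Nullable = { 'A', 'E', 'L' }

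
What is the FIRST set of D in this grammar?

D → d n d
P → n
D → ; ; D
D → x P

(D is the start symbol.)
{ ';', 'd', 'x' }

From D → d n d:
  - d is a terminal: add 'd' and stop
From D → ; ; D:
  - ';' is a terminal: add ';' and stop
From D → x P:
  - x is a terminal: add 'x' and stop

Collecting: FIRST(D) = { ';', 'd', 'x' }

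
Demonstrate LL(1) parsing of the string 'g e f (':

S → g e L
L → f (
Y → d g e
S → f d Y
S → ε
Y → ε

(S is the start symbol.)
LL(1) parsing maintains a stack (initially the start symbol over $) and the input. At each step: if the stack top is a terminal, match it against the current input token; if it is a non-terminal N, replace it with the RHS of M[N, lookahead] (the unique production whose predict set contains the lookahead).

Stack is shown with the top on the left.

Stack    Input      Action
--------------------------
S $      g e f ( $  output S → g e L
g e L $  g e f ( $  match 'g'
e L $    e f ( $    match 'e'
L $      f ( $      output L → f (
f ( $    f ( $      match 'f'
( $      ( $        match '('
$        $          accept

The string is accepted.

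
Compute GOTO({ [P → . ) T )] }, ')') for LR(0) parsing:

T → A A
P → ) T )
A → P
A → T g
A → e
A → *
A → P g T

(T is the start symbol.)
{ [A → . *], [A → . P g T], [A → . P], [A → . T g], [A → . e], [P → ) . T )], [P → . ) T )], [T → . A A] }

GOTO(I, ')') = CLOSURE({ [A → αX.β] : [A → α.Xβ] ∈ I, X = ')' })

Items with dot before ')', with the dot advanced:
  [P → . ) T )] → [P → ) . T )]
Closure of the advanced items:
  [P → ) . T )] has the dot before T: add [T → . A A]
  [T → . A A] has the dot before A: add [A → . P], [A → . T g], [A → . e], [A → . *], [A → . P g T]
  [A → . P] has the dot before P: add [P → . ) T )]

GOTO = { [A → . *], [A → . P g T], [A → . P], [A → . T g], [A → . e], [P → ) . T )], [P → . ) T )], [T → . A A] }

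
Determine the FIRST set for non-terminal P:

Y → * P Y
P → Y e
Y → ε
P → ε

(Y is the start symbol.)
{ '*', 'e', ε }

To compute FIRST(P), examine every production with P on the left-hand side, reading each right-hand side left to right until a non-nullable symbol is reached.

FIRST sets of the other non-terminals involved (by the same procedure, iterated to a fixed point):
  FIRST(Y) = { '*', ε }

From P → Y e:
  - Y is a non-terminal: add FIRST(Y) \ {ε} = { '*' }
    Y is nullable, so continue to the next symbol
  - e is a terminal: add 'e' and stop
From P → ε:
  - ε-production, so ε ∈ FIRST(P)

Collecting: FIRST(P) = { '*', 'e', ε }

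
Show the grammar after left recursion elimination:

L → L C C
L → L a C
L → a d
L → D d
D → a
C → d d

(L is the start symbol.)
L → a d L'
L → D d L'
L' → C C L'
L' → a C L'
L' → ε
D → a
C → d d

L is directly left-recursive. The standard transformation for
  A → A α₁ | ... | A α_m | β₁ | ... | β_n
is
  A  → β₁ A' | ... | β_n A'
  A' → α₁ A' | ... | α_m A' | ε

L → a d becomes L → a d L'
L → D d becomes L → D d L'
L → L C C becomes L' → C C L'
L → L a C becomes L' → a C L'
Add L' → ε

Productions for other non-terminals are unchanged:
  D → a
  C → d d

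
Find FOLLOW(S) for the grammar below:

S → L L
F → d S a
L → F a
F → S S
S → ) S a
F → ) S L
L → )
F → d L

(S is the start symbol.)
{ $, ')', 'a', 'd' }

To compute FOLLOW(S), find every occurrence of S on a right-hand side N → α S β: add FIRST(β) \ {ε}, and if β is empty or nullable also add FOLLOW(N). Iterate to a fixed point.

S is the start symbol, so $ ∈ FOLLOW(S).
In F → d S a: S is followed by a, add FIRST(a) \ {ε} = { 'a' }
In F → S S: S is followed by S, add FIRST(S) \ {ε} = { ')', 'd' }
In F → S S: S is at the end, add FOLLOW(F)
In S → ) S a: S is followed by a, add FIRST(a) \ {ε} = { 'a' }
In F → ) S L: S is followed by L, add FIRST(L) \ {ε} = { ')', 'd' }

The FOLLOW sets referred to above (computed the same way, to a fixed point):
  FOLLOW(F) = { 'a' }

Taking the union: FOLLOW(S) = { $, ')', 'a', 'd' }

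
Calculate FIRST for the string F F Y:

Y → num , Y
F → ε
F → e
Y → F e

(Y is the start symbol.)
FIRST sets of the non-terminals involved (from the grammar, by fixed-point iteration):
  FIRST(F) = { 'e', ε }
  FIRST(Y) = { 'e', 'num' }

To compute FIRST(F F Y), process the symbols left to right:
Symbol F is a non-terminal. Add FIRST(F) \ {ε} = { 'e' }
F is nullable (ε ∈ FIRST(F)), continue to the next symbol.
Symbol F is a non-terminal. Add FIRST(F) \ {ε} = { 'e' }
F is nullable (ε ∈ FIRST(F)), continue to the next symbol.
Symbol Y is a non-terminal. Add FIRST(Y) \ {ε} = { 'e', 'num' }
Y is not nullable (ε ∉ FIRST(Y)), so stop here.
FIRST(F F Y) = { 'e', 'num' }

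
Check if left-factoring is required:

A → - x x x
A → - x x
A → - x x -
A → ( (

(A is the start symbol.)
Left-factoring is needed when two productions for the same non-terminal
share a common prefix on the right-hand side.

Productions for A:
  A → - x x x
  A → - x x
  A → - x x -
  A → ( (

Found common prefix '- x x' in productions for A

Answer: Yes, A has productions with common prefix '- x x'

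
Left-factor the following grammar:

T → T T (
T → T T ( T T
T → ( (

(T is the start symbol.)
Left-factoring transforms A → αβ₁ | αβ₂ into A → αA' and A' → β₁ | β₂
(α is the longest common prefix among the alternatives). Repeat until
no nonterminal has two alternatives with a common prefix.

Round 1: T has alternatives sharing prefix 'T T ('. Introduce T': T → T T ( T'
  Add: T' → ε
  Add: T' → T T

No remaining common prefixes — done.

Resulting grammar:
T → T T ( T'
T' → ε
T' → T T
T → ( (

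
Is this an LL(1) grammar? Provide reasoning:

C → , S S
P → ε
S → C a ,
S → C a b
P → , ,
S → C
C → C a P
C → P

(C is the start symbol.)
A grammar is LL(1) if for each non-terminal N with multiple productions, the predict sets of those productions are pairwise disjoint, where PREDICT(N → α) = (FIRST(α) \ {ε}) ∪ (FOLLOW(N) if α ⇒* ε).

Relevant sets:
  FIRST(C) = { ',', 'a', ε }
  FIRST(P) = { ',', ε }
  FOLLOW(C) = { $, ',', 'a' }
  FOLLOW(P) = { $, ',', 'a' }
  FOLLOW(S) = { $, ',', 'a' }

For C:
  PREDICT(C → ',' S S) = { ',' }
  PREDICT(C → C a P) = { ',', 'a' }
  PREDICT(C → P) = { $, ',', 'a' }
For P:
  PREDICT(P → ε) = { $, ',', 'a' }
  PREDICT(P → ',' ',') = { ',' }
For S:
  PREDICT(S → C a ',') = { ',', 'a' }
  PREDICT(S → C a b) = { ',', 'a' }
  PREDICT(S → C) = { $, ',', 'a' }

Conflict found: Predict set conflict for C: { ',' }
The grammar is NOT LL(1).

Answer: No. Predict set conflict for C: { ',' }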